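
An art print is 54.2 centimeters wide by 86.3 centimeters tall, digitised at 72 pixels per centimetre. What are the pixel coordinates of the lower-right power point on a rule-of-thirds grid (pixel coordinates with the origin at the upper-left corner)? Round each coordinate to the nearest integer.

(2602, 4142)

In pixels the canvas is 54.2 × 72 = 3902.4 wide and 86.3 × 72 = 6213.6 tall.
The lower-right point is two-thirds across and two-thirds down:
x = 2 × 3902.4/3 ≈ 2602; y = 2 × 6213.6/3 ≈ 4142.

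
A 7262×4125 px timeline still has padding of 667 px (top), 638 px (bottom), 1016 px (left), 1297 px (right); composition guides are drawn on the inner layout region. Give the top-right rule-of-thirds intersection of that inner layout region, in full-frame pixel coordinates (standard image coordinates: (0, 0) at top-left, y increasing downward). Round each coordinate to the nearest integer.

x = 4315 px, y = 1607 px

Content width = 7262 − 1016 − 1297 = 4949 px; content height = 4125 − 667 − 638 = 2820 px.
Top-right is two-thirds across and one-third down within the inner layout region.
x = 1016 + 2 × 4949/3 = 1016 + 3299.33 ≈ 4315
y = 667 + 1 × 2820/3 = 667 + 940.00 ≈ 1607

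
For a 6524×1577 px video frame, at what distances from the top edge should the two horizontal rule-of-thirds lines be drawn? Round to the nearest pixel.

y = 526 px and y = 1051 px

1577 / 3 = 525.67, so the horizontal lines sit at one and two thirds of 1577.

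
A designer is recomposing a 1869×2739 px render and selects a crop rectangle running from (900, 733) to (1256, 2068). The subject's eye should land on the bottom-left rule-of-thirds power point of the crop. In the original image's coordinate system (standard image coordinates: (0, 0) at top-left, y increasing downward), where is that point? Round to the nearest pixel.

Crop width = 1256 − 900 = 356 px; one third is 118.67 px.
Crop height = 2068 − 733 = 1335 px; one third is 445.00 px.
The bottom-left point is one-third across and two-thirds down within the crop:
x = 900 + 1 × 118.67 ≈ 1019; y = 733 + 2 × 445.00 ≈ 1623.

x = 1019 px, y = 1623 px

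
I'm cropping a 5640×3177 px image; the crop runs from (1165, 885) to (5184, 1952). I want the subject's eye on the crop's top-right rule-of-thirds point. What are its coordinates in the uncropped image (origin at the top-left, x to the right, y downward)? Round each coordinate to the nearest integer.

(3844, 1241)

Crop width = 5184 − 1165 = 4019 px; one third is 1339.67 px.
Crop height = 1952 − 885 = 1067 px; one third is 355.67 px.
The top-right point is two-thirds across and one-third down within the crop:
x = 1165 + 2 × 1339.67 ≈ 3844; y = 885 + 1 × 355.67 ≈ 1241.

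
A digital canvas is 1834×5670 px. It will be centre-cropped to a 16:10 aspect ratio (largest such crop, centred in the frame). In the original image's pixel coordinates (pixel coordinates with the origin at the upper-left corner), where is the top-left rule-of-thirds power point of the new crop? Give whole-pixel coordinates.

1834/5670 < 16/10, so the 16:10 crop keeps the full width 1834 and trims height to 1834 × 10/16 = 1146.25 px.
Top offset = (5670 − 1146.25)/2 = 2261.88 px; left offset = 0.
Top-left is one-third across and one-third down within the crop:
x = 0.00 + 1 × 1834.00/3 ≈ 611; y = 2261.88 + 1 × 1146.25/3 ≈ 2644.

(611, 2644)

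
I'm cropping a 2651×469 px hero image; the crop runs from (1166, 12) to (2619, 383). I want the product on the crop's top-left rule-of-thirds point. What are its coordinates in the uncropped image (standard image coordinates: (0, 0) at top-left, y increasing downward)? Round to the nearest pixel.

Crop width = 2619 − 1166 = 1453 px; one third is 484.33 px.
Crop height = 383 − 12 = 371 px; one third is 123.67 px.
The top-left point is one-third across and one-third down within the crop:
x = 1166 + 1 × 484.33 ≈ 1650; y = 12 + 1 × 123.67 ≈ 136.

x = 1650 px, y = 136 px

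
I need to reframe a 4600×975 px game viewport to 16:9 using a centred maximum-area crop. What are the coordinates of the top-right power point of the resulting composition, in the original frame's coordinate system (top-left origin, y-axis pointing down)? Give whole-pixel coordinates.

4600/975 > 16/9, so the 16:9 crop keeps the full height 975 and trims width to 975 × 16/9 = 1733.33 px.
Left offset = (4600 − 1733.33)/2 = 1433.33 px; top offset = 0.
Top-right is two-thirds across and one-third down within the crop:
x = 1433.33 + 2 × 1733.33/3 ≈ 2589; y = 0.00 + 1 × 975.00/3 ≈ 325.

x = 2589 px, y = 325 px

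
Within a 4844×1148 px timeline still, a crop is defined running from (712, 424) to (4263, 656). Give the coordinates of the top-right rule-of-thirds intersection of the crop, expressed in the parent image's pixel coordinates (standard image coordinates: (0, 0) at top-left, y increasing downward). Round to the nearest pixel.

x = 3079 px, y = 501 px

Crop width = 4263 − 712 = 3551 px; one third is 1183.67 px.
Crop height = 656 − 424 = 232 px; one third is 77.33 px.
The top-right point is two-thirds across and one-third down within the crop:
x = 712 + 2 × 1183.67 ≈ 3079; y = 424 + 1 × 77.33 ≈ 501.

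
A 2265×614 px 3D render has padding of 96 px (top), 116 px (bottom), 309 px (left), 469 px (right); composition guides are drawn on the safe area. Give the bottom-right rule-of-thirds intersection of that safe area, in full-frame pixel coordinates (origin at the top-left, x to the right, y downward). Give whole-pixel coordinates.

(1300, 364)

Content width = 2265 − 309 − 469 = 1487 px; content height = 614 − 96 − 116 = 402 px.
Bottom-right is two-thirds across and two-thirds down within the safe area.
x = 309 + 2 × 1487/3 = 309 + 991.33 ≈ 1300
y = 96 + 2 × 402/3 = 96 + 268.00 ≈ 364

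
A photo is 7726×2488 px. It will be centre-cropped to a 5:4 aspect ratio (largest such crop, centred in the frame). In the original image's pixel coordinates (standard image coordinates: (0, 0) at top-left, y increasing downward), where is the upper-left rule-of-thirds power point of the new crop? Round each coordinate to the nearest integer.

7726/2488 > 5/4, so the 5:4 crop keeps the full height 2488 and trims width to 2488 × 5/4 = 3110.00 px.
Left offset = (7726 − 3110.00)/2 = 2308.00 px; top offset = 0.
Upper-left is one-third across and one-third down within the crop:
x = 2308.00 + 1 × 3110.00/3 ≈ 3345; y = 0.00 + 1 × 2488.00/3 ≈ 829.

x = 3345 px, y = 829 px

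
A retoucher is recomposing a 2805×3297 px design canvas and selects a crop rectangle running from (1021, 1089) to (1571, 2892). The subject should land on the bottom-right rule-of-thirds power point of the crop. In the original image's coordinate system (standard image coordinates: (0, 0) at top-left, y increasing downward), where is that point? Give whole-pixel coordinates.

Crop width = 1571 − 1021 = 550 px; one third is 183.33 px.
Crop height = 2892 − 1089 = 1803 px; one third is 601.00 px.
The bottom-right point is two-thirds across and two-thirds down within the crop:
x = 1021 + 2 × 183.33 ≈ 1388; y = 1089 + 2 × 601.00 ≈ 2291.

(1388, 2291)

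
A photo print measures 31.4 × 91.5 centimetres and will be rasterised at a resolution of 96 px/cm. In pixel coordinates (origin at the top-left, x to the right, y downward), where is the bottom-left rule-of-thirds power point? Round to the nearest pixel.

In pixels the canvas is 31.4 × 96 = 3014.4 wide and 91.5 × 96 = 8784 tall.
The bottom-left point is one-third across and two-thirds down:
x = 1 × 3014.4/3 ≈ 1005; y = 2 × 8784/3 ≈ 5856.

x = 1005 px, y = 5856 px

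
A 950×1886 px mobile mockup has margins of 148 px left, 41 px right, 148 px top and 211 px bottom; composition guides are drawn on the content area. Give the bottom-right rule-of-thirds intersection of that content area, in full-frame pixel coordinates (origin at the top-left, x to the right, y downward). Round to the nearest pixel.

Content width = 950 − 148 − 41 = 761 px; content height = 1886 − 148 − 211 = 1527 px.
Bottom-right is two-thirds across and two-thirds down within the content area.
x = 148 + 2 × 761/3 = 148 + 507.33 ≈ 655
y = 148 + 2 × 1527/3 = 148 + 1018.00 ≈ 1166

x = 655 px, y = 1166 px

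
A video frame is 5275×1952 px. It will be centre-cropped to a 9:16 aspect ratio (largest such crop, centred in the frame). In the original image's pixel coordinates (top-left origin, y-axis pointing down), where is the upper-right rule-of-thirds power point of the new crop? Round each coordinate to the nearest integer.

x = 2821 px, y = 651 px

5275/1952 > 9/16, so the 9:16 crop keeps the full height 1952 and trims width to 1952 × 9/16 = 1098.00 px.
Left offset = (5275 − 1098.00)/2 = 2088.50 px; top offset = 0.
Upper-right is two-thirds across and one-third down within the crop:
x = 2088.50 + 2 × 1098.00/3 ≈ 2821; y = 0.00 + 1 × 1952.00/3 ≈ 651.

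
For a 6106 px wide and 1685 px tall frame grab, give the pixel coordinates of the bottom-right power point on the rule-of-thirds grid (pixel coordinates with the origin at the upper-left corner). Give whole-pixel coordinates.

The bottom-right point sits two-thirds of the way across and two-thirds of the way down.
x = 2 × 6106/3 ≈ 4071; y = 2 × 1685/3 ≈ 1123.

x = 4071 px, y = 1123 px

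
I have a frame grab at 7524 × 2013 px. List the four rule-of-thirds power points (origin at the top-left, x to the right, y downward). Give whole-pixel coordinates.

One third of 7524 is 2508; one third of 2013 is 671.
Vertical third lines at x = 2508 and x = 5016; horizontal third lines at y = 671 and y = 1342.

(2508, 671), (5016, 671), (2508, 1342), (5016, 1342)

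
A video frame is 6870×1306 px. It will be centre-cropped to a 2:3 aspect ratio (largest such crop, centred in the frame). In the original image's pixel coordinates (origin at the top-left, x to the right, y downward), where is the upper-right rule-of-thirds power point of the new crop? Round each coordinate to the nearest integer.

6870/1306 > 2/3, so the 2:3 crop keeps the full height 1306 and trims width to 1306 × 2/3 = 870.67 px.
Left offset = (6870 − 870.67)/2 = 2999.67 px; top offset = 0.
Upper-right is two-thirds across and one-third down within the crop:
x = 2999.67 + 2 × 870.67/3 ≈ 3580; y = 0.00 + 1 × 1306.00/3 ≈ 435.

x = 3580 px, y = 435 px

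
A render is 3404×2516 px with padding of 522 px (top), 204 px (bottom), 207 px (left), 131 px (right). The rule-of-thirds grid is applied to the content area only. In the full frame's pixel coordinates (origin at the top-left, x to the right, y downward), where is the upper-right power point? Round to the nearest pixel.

Content width = 3404 − 207 − 131 = 3066 px; content height = 2516 − 522 − 204 = 1790 px.
Upper-right is two-thirds across and one-third down within the content area.
x = 207 + 2 × 3066/3 = 207 + 2044.00 ≈ 2251
y = 522 + 1 × 1790/3 = 522 + 596.67 ≈ 1119

(2251, 1119)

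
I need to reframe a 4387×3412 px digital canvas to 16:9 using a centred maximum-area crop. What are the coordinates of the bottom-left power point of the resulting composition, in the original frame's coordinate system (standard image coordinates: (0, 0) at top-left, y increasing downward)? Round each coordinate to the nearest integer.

4387/3412 < 16/9, so the 16:9 crop keeps the full width 4387 and trims height to 4387 × 9/16 = 2467.69 px.
Top offset = (3412 − 2467.69)/2 = 472.16 px; left offset = 0.
Bottom-left is one-third across and two-thirds down within the crop:
x = 0.00 + 1 × 4387.00/3 ≈ 1462; y = 472.16 + 2 × 2467.69/3 ≈ 2117.

(1462, 2117)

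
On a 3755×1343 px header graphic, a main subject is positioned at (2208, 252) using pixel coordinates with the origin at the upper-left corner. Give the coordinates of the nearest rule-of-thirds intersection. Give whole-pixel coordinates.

Third lines: x ∈ {1252, 2503}, y ∈ {448, 895}.
2208 is closer to x = 2503; 252 is closer to y = 448.
So the nearest intersection is the upper-right power point.

(2503, 448)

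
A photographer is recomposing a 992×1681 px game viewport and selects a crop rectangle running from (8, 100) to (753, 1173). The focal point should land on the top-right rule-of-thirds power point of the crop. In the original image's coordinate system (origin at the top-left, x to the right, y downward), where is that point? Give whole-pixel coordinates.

Crop width = 753 − 8 = 745 px; one third is 248.33 px.
Crop height = 1173 − 100 = 1073 px; one third is 357.67 px.
The top-right point is two-thirds across and one-third down within the crop:
x = 8 + 2 × 248.33 ≈ 505; y = 100 + 1 × 357.67 ≈ 458.

(505, 458)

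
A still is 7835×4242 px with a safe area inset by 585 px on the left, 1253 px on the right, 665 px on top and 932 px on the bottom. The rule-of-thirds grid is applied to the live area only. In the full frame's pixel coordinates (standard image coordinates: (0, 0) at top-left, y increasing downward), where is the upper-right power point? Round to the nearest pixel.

x = 4583 px, y = 1547 px

Content width = 7835 − 585 − 1253 = 5997 px; content height = 4242 − 665 − 932 = 2645 px.
Upper-right is two-thirds across and one-third down within the live area.
x = 585 + 2 × 5997/3 = 585 + 3998.00 ≈ 4583
y = 665 + 1 × 2645/3 = 665 + 881.67 ≈ 1547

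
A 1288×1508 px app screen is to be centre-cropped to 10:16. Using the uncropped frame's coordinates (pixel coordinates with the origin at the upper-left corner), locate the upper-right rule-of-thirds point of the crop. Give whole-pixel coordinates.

1288/1508 > 10/16, so the 10:16 crop keeps the full height 1508 and trims width to 1508 × 10/16 = 942.50 px.
Left offset = (1288 − 942.50)/2 = 172.75 px; top offset = 0.
Upper-right is two-thirds across and one-third down within the crop:
x = 172.75 + 2 × 942.50/3 ≈ 801; y = 0.00 + 1 × 1508.00/3 ≈ 503.

x = 801 px, y = 503 px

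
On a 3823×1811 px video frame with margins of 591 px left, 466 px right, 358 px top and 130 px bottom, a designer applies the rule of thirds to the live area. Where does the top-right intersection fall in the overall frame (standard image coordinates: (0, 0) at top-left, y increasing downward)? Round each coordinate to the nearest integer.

Content width = 3823 − 591 − 466 = 2766 px; content height = 1811 − 358 − 130 = 1323 px.
Top-right is two-thirds across and one-third down within the live area.
x = 591 + 2 × 2766/3 = 591 + 1844.00 ≈ 2435
y = 358 + 1 × 1323/3 = 358 + 441.00 ≈ 799

x = 2435 px, y = 799 px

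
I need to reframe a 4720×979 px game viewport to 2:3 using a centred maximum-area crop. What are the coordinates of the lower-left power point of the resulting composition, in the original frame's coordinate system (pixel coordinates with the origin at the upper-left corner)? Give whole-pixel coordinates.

(2251, 653)

4720/979 > 2/3, so the 2:3 crop keeps the full height 979 and trims width to 979 × 2/3 = 652.67 px.
Left offset = (4720 − 652.67)/2 = 2033.67 px; top offset = 0.
Lower-left is one-third across and two-thirds down within the crop:
x = 2033.67 + 1 × 652.67/3 ≈ 2251; y = 0.00 + 2 × 979.00/3 ≈ 653.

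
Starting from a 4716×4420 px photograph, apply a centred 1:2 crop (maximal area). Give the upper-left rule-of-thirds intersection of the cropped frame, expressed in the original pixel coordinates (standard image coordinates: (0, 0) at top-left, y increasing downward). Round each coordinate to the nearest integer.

(1990, 1473)

4716/4420 > 1/2, so the 1:2 crop keeps the full height 4420 and trims width to 4420 × 1/2 = 2210.00 px.
Left offset = (4716 − 2210.00)/2 = 1253.00 px; top offset = 0.
Upper-left is one-third across and one-third down within the crop:
x = 1253.00 + 1 × 2210.00/3 ≈ 1990; y = 0.00 + 1 × 4420.00/3 ≈ 1473.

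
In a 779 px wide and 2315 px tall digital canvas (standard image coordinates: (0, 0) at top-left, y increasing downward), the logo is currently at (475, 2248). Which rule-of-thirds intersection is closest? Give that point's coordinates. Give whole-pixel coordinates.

(519, 1543)

Third lines: x ∈ {260, 519}, y ∈ {772, 1543}.
475 is closer to x = 519; 2248 is closer to y = 1543.
So the nearest intersection is the lower-right power point.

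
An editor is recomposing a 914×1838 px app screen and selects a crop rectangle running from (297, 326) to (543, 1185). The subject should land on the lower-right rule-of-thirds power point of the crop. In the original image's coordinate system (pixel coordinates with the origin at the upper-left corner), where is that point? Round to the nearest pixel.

Crop width = 543 − 297 = 246 px; one third is 82.00 px.
Crop height = 1185 − 326 = 859 px; one third is 286.33 px.
The lower-right point is two-thirds across and two-thirds down within the crop:
x = 297 + 2 × 82.00 ≈ 461; y = 326 + 2 × 286.33 ≈ 899.

(461, 899)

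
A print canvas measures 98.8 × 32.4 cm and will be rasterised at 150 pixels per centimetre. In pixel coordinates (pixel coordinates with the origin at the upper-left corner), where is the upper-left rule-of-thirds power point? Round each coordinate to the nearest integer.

x = 4940 px, y = 1620 px

In pixels the canvas is 98.8 × 150 = 14820 wide and 32.4 × 150 = 4860 tall.
The upper-left point is one-third across and one-third down:
x = 1 × 14820/3 ≈ 4940; y = 1 × 4860/3 ≈ 1620.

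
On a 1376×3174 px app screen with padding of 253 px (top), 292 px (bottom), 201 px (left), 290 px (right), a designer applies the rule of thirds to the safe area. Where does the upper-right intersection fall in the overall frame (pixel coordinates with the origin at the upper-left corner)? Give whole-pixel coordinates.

Content width = 1376 − 201 − 290 = 885 px; content height = 3174 − 253 − 292 = 2629 px.
Upper-right is two-thirds across and one-third down within the safe area.
x = 201 + 2 × 885/3 = 201 + 590.00 ≈ 791
y = 253 + 1 × 2629/3 = 253 + 876.33 ≈ 1129

(791, 1129)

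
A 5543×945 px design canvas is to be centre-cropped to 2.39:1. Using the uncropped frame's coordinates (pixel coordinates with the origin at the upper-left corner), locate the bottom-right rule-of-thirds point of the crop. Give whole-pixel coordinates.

x = 3148 px, y = 630 px

5543/945 > 2.39/1, so the 2.39:1 crop keeps the full height 945 and trims width to 945 × 2.39/1 = 2258.55 px.
Left offset = (5543 − 2258.55)/2 = 1642.22 px; top offset = 0.
Bottom-right is two-thirds across and two-thirds down within the crop:
x = 1642.22 + 2 × 2258.55/3 ≈ 3148; y = 0.00 + 2 × 945.00/3 ≈ 630.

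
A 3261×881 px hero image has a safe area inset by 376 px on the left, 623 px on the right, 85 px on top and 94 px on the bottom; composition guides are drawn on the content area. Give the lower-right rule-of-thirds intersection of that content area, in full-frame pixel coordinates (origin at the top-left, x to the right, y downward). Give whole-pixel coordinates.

Content width = 3261 − 376 − 623 = 2262 px; content height = 881 − 85 − 94 = 702 px.
Lower-right is two-thirds across and two-thirds down within the content area.
x = 376 + 2 × 2262/3 = 376 + 1508.00 ≈ 1884
y = 85 + 2 × 702/3 = 85 + 468.00 ≈ 553

x = 1884 px, y = 553 px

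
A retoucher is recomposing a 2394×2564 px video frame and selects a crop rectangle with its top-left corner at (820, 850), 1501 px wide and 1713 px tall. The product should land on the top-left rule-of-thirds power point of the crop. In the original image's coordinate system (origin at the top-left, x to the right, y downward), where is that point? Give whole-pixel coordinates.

One third of the crop width 1501 is 500.33 px.
One third of the crop height 1713 is 571.00 px.
The top-left point is one-third across and one-third down within the crop:
x = 820 + 1 × 500.33 ≈ 1320; y = 850 + 1 × 571.00 ≈ 1421.

x = 1320 px, y = 1421 px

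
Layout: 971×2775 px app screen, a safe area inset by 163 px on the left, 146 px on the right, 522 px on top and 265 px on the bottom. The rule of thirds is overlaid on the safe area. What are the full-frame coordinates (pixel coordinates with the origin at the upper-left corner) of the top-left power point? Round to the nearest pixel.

(384, 1185)

Content width = 971 − 163 − 146 = 662 px; content height = 2775 − 522 − 265 = 1988 px.
Top-left is one-third across and one-third down within the safe area.
x = 163 + 1 × 662/3 = 163 + 220.67 ≈ 384
y = 522 + 1 × 1988/3 = 522 + 662.67 ≈ 1185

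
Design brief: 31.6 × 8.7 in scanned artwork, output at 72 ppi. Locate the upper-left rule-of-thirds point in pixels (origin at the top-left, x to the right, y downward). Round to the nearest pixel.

In pixels the canvas is 31.6 × 72 = 2275.2 wide and 8.7 × 72 = 626.4 tall.
The upper-left point is one-third across and one-third down:
x = 1 × 2275.2/3 ≈ 758; y = 1 × 626.4/3 ≈ 209.

(758, 209)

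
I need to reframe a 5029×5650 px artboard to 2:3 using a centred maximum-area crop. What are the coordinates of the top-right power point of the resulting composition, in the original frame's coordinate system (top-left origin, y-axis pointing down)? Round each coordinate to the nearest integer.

x = 3142 px, y = 1883 px

5029/5650 > 2/3, so the 2:3 crop keeps the full height 5650 and trims width to 5650 × 2/3 = 3766.67 px.
Left offset = (5029 − 3766.67)/2 = 631.17 px; top offset = 0.
Top-right is two-thirds across and one-third down within the crop:
x = 631.17 + 2 × 3766.67/3 ≈ 3142; y = 0.00 + 1 × 5650.00/3 ≈ 1883.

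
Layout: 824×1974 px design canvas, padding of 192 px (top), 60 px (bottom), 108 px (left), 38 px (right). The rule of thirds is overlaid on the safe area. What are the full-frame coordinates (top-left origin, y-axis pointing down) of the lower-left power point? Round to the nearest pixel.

Content width = 824 − 108 − 38 = 678 px; content height = 1974 − 192 − 60 = 1722 px.
Lower-left is one-third across and two-thirds down within the safe area.
x = 108 + 1 × 678/3 = 108 + 226.00 ≈ 334
y = 192 + 2 × 1722/3 = 192 + 1148.00 ≈ 1340

x = 334 px, y = 1340 px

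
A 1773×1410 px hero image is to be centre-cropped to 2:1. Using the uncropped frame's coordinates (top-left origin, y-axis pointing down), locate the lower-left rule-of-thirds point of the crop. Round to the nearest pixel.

(591, 853)

1773/1410 < 2/1, so the 2:1 crop keeps the full width 1773 and trims height to 1773 × 1/2 = 886.50 px.
Top offset = (1410 − 886.50)/2 = 261.75 px; left offset = 0.
Lower-left is one-third across and two-thirds down within the crop:
x = 0.00 + 1 × 1773.00/3 ≈ 591; y = 261.75 + 2 × 886.50/3 ≈ 853.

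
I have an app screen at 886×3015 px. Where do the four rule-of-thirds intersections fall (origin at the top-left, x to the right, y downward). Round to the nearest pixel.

One third of 886 is 295.33; one third of 3015 is 1005.
Vertical third lines at x = 295 and x = 591; horizontal third lines at y = 1005 and y = 2010.

(295, 1005), (591, 1005), (295, 2010), (591, 2010)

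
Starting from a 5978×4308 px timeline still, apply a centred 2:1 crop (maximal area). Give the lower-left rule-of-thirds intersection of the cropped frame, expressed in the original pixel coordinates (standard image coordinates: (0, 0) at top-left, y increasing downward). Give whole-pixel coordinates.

x = 1993 px, y = 2652 px

5978/4308 < 2/1, so the 2:1 crop keeps the full width 5978 and trims height to 5978 × 1/2 = 2989.00 px.
Top offset = (4308 − 2989.00)/2 = 659.50 px; left offset = 0.
Lower-left is one-third across and two-thirds down within the crop:
x = 0.00 + 1 × 5978.00/3 ≈ 1993; y = 659.50 + 2 × 2989.00/3 ≈ 2652.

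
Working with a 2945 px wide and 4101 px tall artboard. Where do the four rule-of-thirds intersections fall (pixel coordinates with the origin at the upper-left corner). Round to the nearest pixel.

(982, 1367), (1963, 1367), (982, 2734), (1963, 2734)

One third of 2945 is 981.67; one third of 4101 is 1367.
Vertical third lines at x = 982 and x = 1963; horizontal third lines at y = 1367 and y = 2734.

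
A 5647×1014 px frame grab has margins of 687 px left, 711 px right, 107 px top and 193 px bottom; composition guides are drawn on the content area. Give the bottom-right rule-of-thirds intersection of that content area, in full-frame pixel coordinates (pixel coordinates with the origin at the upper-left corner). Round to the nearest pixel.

Content width = 5647 − 687 − 711 = 4249 px; content height = 1014 − 107 − 193 = 714 px.
Bottom-right is two-thirds across and two-thirds down within the content area.
x = 687 + 2 × 4249/3 = 687 + 2832.67 ≈ 3520
y = 107 + 2 × 714/3 = 107 + 476.00 ≈ 583

(3520, 583)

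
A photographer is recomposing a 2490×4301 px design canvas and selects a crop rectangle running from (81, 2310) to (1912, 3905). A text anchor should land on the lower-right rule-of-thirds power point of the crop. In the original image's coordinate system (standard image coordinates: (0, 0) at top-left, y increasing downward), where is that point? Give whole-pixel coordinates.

(1302, 3373)

Crop width = 1912 − 81 = 1831 px; one third is 610.33 px.
Crop height = 3905 − 2310 = 1595 px; one third is 531.67 px.
The lower-right point is two-thirds across and two-thirds down within the crop:
x = 81 + 2 × 610.33 ≈ 1302; y = 2310 + 2 × 531.67 ≈ 3373.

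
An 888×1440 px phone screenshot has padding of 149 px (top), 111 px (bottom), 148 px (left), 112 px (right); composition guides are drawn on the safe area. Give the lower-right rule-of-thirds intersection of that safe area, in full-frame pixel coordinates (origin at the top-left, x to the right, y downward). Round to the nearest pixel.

(567, 936)

Content width = 888 − 148 − 112 = 628 px; content height = 1440 − 149 − 111 = 1180 px.
Lower-right is two-thirds across and two-thirds down within the safe area.
x = 148 + 2 × 628/3 = 148 + 418.67 ≈ 567
y = 149 + 2 × 1180/3 = 149 + 786.67 ≈ 936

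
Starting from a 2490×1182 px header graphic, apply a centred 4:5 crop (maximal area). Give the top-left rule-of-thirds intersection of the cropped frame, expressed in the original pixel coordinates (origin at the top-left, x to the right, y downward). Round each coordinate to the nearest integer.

2490/1182 > 4/5, so the 4:5 crop keeps the full height 1182 and trims width to 1182 × 4/5 = 945.60 px.
Left offset = (2490 − 945.60)/2 = 772.20 px; top offset = 0.
Top-left is one-third across and one-third down within the crop:
x = 772.20 + 1 × 945.60/3 ≈ 1087; y = 0.00 + 1 × 1182.00/3 ≈ 394.

(1087, 394)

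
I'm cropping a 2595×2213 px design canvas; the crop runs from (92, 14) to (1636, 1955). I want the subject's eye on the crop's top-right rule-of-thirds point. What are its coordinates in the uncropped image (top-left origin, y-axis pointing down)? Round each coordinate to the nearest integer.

Crop width = 1636 − 92 = 1544 px; one third is 514.67 px.
Crop height = 1955 − 14 = 1941 px; one third is 647.00 px.
The top-right point is two-thirds across and one-third down within the crop:
x = 92 + 2 × 514.67 ≈ 1121; y = 14 + 1 × 647.00 ≈ 661.

(1121, 661)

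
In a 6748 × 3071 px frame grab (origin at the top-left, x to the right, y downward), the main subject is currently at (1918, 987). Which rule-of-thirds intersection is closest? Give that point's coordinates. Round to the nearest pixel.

Third lines: x ∈ {2249, 4499}, y ∈ {1024, 2047}.
1918 is closer to x = 2249; 987 is closer to y = 1024.
So the nearest intersection is the upper-left power point.

(2249, 1024)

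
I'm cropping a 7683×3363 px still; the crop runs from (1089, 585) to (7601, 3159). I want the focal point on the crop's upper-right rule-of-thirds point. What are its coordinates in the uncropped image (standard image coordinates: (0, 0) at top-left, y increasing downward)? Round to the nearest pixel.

Crop width = 7601 − 1089 = 6512 px; one third is 2170.67 px.
Crop height = 3159 − 585 = 2574 px; one third is 858.00 px.
The upper-right point is two-thirds across and one-third down within the crop:
x = 1089 + 2 × 2170.67 ≈ 5430; y = 585 + 1 × 858.00 ≈ 1443.

x = 5430 px, y = 1443 px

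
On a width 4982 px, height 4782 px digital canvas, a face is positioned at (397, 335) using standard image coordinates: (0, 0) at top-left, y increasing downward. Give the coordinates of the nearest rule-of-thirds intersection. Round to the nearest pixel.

Third lines: x ∈ {1661, 3321}, y ∈ {1594, 3188}.
397 is closer to x = 1661; 335 is closer to y = 1594.
So the nearest intersection is the upper-left power point.

(1661, 1594)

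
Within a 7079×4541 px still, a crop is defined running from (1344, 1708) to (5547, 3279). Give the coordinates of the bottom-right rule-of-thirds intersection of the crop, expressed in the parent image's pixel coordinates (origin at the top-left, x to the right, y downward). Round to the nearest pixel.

Crop width = 5547 − 1344 = 4203 px; one third is 1401.00 px.
Crop height = 3279 − 1708 = 1571 px; one third is 523.67 px.
The bottom-right point is two-thirds across and two-thirds down within the crop:
x = 1344 + 2 × 1401.00 ≈ 4146; y = 1708 + 2 × 523.67 ≈ 2755.

x = 4146 px, y = 2755 px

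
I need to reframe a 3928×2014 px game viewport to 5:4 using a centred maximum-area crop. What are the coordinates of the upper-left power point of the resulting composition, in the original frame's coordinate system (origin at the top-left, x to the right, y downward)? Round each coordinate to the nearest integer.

3928/2014 > 5/4, so the 5:4 crop keeps the full height 2014 and trims width to 2014 × 5/4 = 2517.50 px.
Left offset = (3928 − 2517.50)/2 = 705.25 px; top offset = 0.
Upper-left is one-third across and one-third down within the crop:
x = 705.25 + 1 × 2517.50/3 ≈ 1544; y = 0.00 + 1 × 2014.00/3 ≈ 671.

(1544, 671)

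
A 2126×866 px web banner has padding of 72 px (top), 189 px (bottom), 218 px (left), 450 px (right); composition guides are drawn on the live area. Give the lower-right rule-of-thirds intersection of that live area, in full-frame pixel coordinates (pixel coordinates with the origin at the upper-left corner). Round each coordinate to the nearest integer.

Content width = 2126 − 218 − 450 = 1458 px; content height = 866 − 72 − 189 = 605 px.
Lower-right is two-thirds across and two-thirds down within the live area.
x = 218 + 2 × 1458/3 = 218 + 972.00 ≈ 1190
y = 72 + 2 × 605/3 = 72 + 403.33 ≈ 475

x = 1190 px, y = 475 px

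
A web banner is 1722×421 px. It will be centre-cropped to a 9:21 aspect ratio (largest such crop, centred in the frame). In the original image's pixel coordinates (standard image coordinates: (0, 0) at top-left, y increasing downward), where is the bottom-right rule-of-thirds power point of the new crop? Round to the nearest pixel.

(891, 281)

1722/421 > 9/21, so the 9:21 crop keeps the full height 421 and trims width to 421 × 9/21 = 180.43 px.
Left offset = (1722 − 180.43)/2 = 770.79 px; top offset = 0.
Bottom-right is two-thirds across and two-thirds down within the crop:
x = 770.79 + 2 × 180.43/3 ≈ 891; y = 0.00 + 2 × 421.00/3 ≈ 281.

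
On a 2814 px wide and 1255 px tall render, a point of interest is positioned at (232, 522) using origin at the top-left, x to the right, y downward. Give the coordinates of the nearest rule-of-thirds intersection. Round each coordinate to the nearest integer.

x = 938 px, y = 418 px

Third lines: x ∈ {938, 1876}, y ∈ {418, 837}.
232 is closer to x = 938; 522 is closer to y = 418.
So the nearest intersection is the upper-left power point.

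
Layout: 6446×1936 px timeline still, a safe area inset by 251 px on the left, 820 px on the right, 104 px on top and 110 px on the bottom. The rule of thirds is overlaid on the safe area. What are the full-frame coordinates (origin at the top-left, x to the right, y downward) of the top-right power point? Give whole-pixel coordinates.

Content width = 6446 − 251 − 820 = 5375 px; content height = 1936 − 104 − 110 = 1722 px.
Top-right is two-thirds across and one-third down within the safe area.
x = 251 + 2 × 5375/3 = 251 + 3583.33 ≈ 3834
y = 104 + 1 × 1722/3 = 104 + 574.00 ≈ 678

x = 3834 px, y = 678 px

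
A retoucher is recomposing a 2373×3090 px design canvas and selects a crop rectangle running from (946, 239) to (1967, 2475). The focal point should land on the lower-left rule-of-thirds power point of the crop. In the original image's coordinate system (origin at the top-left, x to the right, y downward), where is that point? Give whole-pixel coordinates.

Crop width = 1967 − 946 = 1021 px; one third is 340.33 px.
Crop height = 2475 − 239 = 2236 px; one third is 745.33 px.
The lower-left point is one-third across and two-thirds down within the crop:
x = 946 + 1 × 340.33 ≈ 1286; y = 239 + 2 × 745.33 ≈ 1730.

x = 1286 px, y = 1730 px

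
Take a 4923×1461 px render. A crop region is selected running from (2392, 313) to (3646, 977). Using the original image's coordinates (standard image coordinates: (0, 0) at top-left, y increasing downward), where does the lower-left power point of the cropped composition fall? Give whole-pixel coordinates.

Crop width = 3646 − 2392 = 1254 px; one third is 418.00 px.
Crop height = 977 − 313 = 664 px; one third is 221.33 px.
The lower-left point is one-third across and two-thirds down within the crop:
x = 2392 + 1 × 418.00 ≈ 2810; y = 313 + 2 × 221.33 ≈ 756.

(2810, 756)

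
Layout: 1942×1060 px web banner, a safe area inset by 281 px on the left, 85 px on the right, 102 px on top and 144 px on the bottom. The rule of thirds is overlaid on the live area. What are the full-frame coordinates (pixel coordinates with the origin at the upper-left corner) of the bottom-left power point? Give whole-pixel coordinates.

x = 806 px, y = 645 px

Content width = 1942 − 281 − 85 = 1576 px; content height = 1060 − 102 − 144 = 814 px.
Bottom-left is one-third across and two-thirds down within the live area.
x = 281 + 1 × 1576/3 = 281 + 525.33 ≈ 806
y = 102 + 2 × 814/3 = 102 + 542.67 ≈ 645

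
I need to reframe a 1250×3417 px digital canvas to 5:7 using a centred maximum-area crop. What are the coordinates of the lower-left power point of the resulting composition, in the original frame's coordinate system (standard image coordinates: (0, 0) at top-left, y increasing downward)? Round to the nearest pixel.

1250/3417 < 5/7, so the 5:7 crop keeps the full width 1250 and trims height to 1250 × 7/5 = 1750.00 px.
Top offset = (3417 − 1750.00)/2 = 833.50 px; left offset = 0.
Lower-left is one-third across and two-thirds down within the crop:
x = 0.00 + 1 × 1250.00/3 ≈ 417; y = 833.50 + 2 × 1750.00/3 ≈ 2000.

x = 417 px, y = 2000 px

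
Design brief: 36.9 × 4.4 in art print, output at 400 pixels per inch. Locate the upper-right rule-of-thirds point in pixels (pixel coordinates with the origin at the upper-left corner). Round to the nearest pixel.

In pixels the canvas is 36.9 × 400 = 14760 wide and 4.4 × 400 = 1760 tall.
The upper-right point is two-thirds across and one-third down:
x = 2 × 14760/3 ≈ 9840; y = 1 × 1760/3 ≈ 587.

x = 9840 px, y = 587 px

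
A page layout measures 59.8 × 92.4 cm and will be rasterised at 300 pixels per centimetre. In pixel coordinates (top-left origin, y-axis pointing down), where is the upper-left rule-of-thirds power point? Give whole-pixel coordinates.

In pixels the canvas is 59.8 × 300 = 17940 wide and 92.4 × 300 = 27720 tall.
The upper-left point is one-third across and one-third down:
x = 1 × 17940/3 ≈ 5980; y = 1 × 27720/3 ≈ 9240.

(5980, 9240)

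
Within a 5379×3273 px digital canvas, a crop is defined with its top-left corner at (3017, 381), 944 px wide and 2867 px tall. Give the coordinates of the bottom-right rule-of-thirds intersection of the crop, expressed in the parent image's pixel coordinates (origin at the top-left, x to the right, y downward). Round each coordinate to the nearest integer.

(3646, 2292)

One third of the crop width 944 is 314.67 px.
One third of the crop height 2867 is 955.67 px.
The bottom-right point is two-thirds across and two-thirds down within the crop:
x = 3017 + 2 × 314.67 ≈ 3646; y = 381 + 2 × 955.67 ≈ 2292.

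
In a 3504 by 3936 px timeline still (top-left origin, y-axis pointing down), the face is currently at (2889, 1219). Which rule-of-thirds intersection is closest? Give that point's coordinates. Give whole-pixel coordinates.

x = 2336 px, y = 1312 px

Third lines: x ∈ {1168, 2336}, y ∈ {1312, 2624}.
2889 is closer to x = 2336; 1219 is closer to y = 1312.
So the nearest intersection is the upper-right power point.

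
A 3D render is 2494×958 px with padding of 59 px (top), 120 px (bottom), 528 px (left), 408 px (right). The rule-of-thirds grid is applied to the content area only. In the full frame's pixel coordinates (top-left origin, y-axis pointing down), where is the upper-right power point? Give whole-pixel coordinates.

(1567, 319)

Content width = 2494 − 528 − 408 = 1558 px; content height = 958 − 59 − 120 = 779 px.
Upper-right is two-thirds across and one-third down within the content area.
x = 528 + 2 × 1558/3 = 528 + 1038.67 ≈ 1567
y = 59 + 1 × 779/3 = 59 + 259.67 ≈ 319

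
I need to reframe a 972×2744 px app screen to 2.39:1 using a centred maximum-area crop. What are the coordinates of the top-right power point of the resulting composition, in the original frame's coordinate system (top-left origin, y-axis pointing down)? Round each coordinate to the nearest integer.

x = 648 px, y = 1304 px

972/2744 < 2.39/1, so the 2.39:1 crop keeps the full width 972 and trims height to 972 × 1/2.39 = 406.69 px.
Top offset = (2744 − 406.69)/2 = 1168.65 px; left offset = 0.
Top-right is two-thirds across and one-third down within the crop:
x = 0.00 + 2 × 972.00/3 ≈ 648; y = 1168.65 + 1 × 406.69/3 ≈ 1304.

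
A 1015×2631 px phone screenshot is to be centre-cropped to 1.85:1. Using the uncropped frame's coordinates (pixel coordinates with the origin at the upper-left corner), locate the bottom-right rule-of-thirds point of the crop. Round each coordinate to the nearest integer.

(677, 1407)

1015/2631 < 1.85/1, so the 1.85:1 crop keeps the full width 1015 and trims height to 1015 × 1/1.85 = 548.65 px.
Top offset = (2631 − 548.65)/2 = 1041.18 px; left offset = 0.
Bottom-right is two-thirds across and two-thirds down within the crop:
x = 0.00 + 2 × 1015.00/3 ≈ 677; y = 1041.18 + 2 × 548.65/3 ≈ 1407.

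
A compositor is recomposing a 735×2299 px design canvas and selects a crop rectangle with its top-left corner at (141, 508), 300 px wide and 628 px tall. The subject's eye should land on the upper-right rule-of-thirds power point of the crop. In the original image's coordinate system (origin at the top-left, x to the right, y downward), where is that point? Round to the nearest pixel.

One third of the crop width 300 is 100.00 px.
One third of the crop height 628 is 209.33 px.
The upper-right point is two-thirds across and one-third down within the crop:
x = 141 + 2 × 100.00 ≈ 341; y = 508 + 1 × 209.33 ≈ 717.

(341, 717)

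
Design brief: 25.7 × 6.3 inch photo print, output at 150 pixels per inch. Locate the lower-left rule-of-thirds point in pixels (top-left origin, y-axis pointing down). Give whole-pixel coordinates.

x = 1285 px, y = 630 px

In pixels the canvas is 25.7 × 150 = 3855 wide and 6.3 × 150 = 945 tall.
The lower-left point is one-third across and two-thirds down:
x = 1 × 3855/3 ≈ 1285; y = 2 × 945/3 ≈ 630.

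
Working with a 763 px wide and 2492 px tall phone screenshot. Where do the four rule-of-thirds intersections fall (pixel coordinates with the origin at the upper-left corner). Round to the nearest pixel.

One third of 763 is 254.33; one third of 2492 is 830.67.
Vertical third lines at x = 254 and x = 509; horizontal third lines at y = 831 and y = 1661.

(254, 831), (509, 831), (254, 1661), (509, 1661)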